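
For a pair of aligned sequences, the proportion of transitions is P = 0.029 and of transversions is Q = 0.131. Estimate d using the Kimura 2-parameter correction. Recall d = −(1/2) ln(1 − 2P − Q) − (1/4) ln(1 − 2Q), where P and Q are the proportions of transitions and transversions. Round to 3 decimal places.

0.181

Under the Kimura two-parameter model, d = −½ ln(1 − 2P − Q) − ¼ ln(1 − 2Q).
1 − 2P − Q = 0.811, giving −½ ln(0.811) = 0.104744.
1 − 2Q = 0.738, giving −¼ ln(0.738) = 0.075953.
d = 0.104744 + 0.075953 = 0.180697.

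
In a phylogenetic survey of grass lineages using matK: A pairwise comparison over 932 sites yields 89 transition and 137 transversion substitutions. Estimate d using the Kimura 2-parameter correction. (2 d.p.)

P = 89/932 ≈ 0.095494 and Q = 137/932 ≈ 0.146996.
Under the Kimura two-parameter model, d = −½ ln(1 − 2P − Q) − ¼ ln(1 − 2Q).
1 − 2P − Q = 0.662016, giving −½ ln(0.662016) = 0.206233.
1 − 2Q = 0.706008, giving −¼ ln(0.706008) = 0.087032.
d = 0.206233 + 0.087032 = 0.293265.

0.29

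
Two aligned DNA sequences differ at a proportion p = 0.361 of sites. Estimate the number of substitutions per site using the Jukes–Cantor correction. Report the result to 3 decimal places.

d = −(3/4) ln(1 − 4p/3) = −0.75 ln(1 − 0.481333) = −0.75 ln(0.518667)
  = −0.75 × (-0.656493) = 0.492370 substitutions/site.

0.492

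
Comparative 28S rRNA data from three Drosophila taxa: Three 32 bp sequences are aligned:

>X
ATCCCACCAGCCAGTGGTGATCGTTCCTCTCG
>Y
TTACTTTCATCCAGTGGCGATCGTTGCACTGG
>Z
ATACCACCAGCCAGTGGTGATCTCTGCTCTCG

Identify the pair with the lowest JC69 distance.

X–Y: 10/32 differ, p = 0.313, d = 0.404.
X–Z: 4/32 differ, p = 0.125, d = 0.137.
Y–Z: 10/32 differ, p = 0.313, d = 0.404.
The smallest distance is between X and Z.

X and Z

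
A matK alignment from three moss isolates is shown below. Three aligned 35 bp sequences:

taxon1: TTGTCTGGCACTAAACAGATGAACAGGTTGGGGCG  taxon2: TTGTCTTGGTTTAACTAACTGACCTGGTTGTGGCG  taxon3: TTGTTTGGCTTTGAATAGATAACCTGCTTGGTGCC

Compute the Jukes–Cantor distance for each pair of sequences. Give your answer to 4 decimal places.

taxon1–taxon2: 11/35 sites differ → p ≈ 0.314286, d = −0.75 ln(1 − 0.419048) = 0.407315 ≈ 0.4073.
taxon1–taxon3: 11/35 sites differ → p ≈ 0.314286, d = −0.75 ln(1 − 0.419048) = 0.407315 ≈ 0.4073.
taxon2–taxon3: 12/35 sites differ → p ≈ 0.342857, d = −0.75 ln(1 − 0.457143) = 0.458182 ≈ 0.4582.

d(taxon1,taxon2) = 0.4073, d(taxon1,taxon3) = 0.4073, d(taxon2,taxon3) = 0.4582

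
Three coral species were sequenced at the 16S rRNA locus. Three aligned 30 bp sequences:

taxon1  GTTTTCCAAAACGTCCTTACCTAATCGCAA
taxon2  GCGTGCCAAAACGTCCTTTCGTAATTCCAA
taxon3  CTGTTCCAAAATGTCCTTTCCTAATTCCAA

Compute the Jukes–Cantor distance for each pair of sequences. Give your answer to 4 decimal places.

d(taxon1,taxon2) = 0.2795, d(taxon1,taxon3) = 0.2326, d(taxon2,taxon3) = 0.1885

taxon1–taxon2: 7/30 sites differ → p ≈ 0.233333, d = −0.75 ln(1 − 0.311111) = 0.279506 ≈ 0.2795.
taxon1–taxon3: 6/30 sites differ → p = 0.2, d = −0.75 ln(1 − 0.266667) = 0.232617 ≈ 0.2326.
taxon2–taxon3: 5/30 sites differ → p ≈ 0.166667, d = −0.75 ln(1 − 0.222223) = 0.188487 ≈ 0.1885.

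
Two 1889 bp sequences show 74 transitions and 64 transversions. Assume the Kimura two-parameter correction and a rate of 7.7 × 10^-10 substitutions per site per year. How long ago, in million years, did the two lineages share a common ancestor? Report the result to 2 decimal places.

P = 74/1889 ≈ 0.039174 and Q = 64/1889 ≈ 0.03388.
Under the Kimura two-parameter model, d = −½ ln(1 − 2P − Q) − ¼ ln(1 − 2Q).
1 − 2P − Q = 0.887772, giving −½ ln(0.887772) = 0.059520.
1 − 2Q = 0.93224, giving −¼ ln(0.93224) = 0.017541.
d = 0.059520 + 0.017541 = 0.077061.
Under a molecular clock d = 2μt, so t = d/(2μ) = 0.077061 / (2 × 7.7 × 10^-10) = 50.04 million years.

50.04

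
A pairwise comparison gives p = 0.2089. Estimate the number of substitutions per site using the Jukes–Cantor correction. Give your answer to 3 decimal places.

0.245

d = −(3/4) ln(1 − 4p/3) = −0.75 ln(1 − 0.278533) = −0.75 ln(0.721467)
  = −0.75 × (-0.326469) = 0.244852 substitutions/site.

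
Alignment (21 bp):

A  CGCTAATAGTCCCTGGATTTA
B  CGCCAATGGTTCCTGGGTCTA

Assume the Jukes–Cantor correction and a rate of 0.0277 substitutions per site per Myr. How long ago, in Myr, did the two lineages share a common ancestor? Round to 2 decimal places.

5.17

The sequences differ at 5 of 21 sites (4, 8, 11, 17, 19), so p = 5/21 ≈ 0.238095.
d = −(3/4) ln(1 − 4p/3) = −0.75 ln(1 − 0.31746) = −0.75 ln(0.68254)
  = −0.75 × (-0.381934) = 0.286451 substitutions/site.
Under a molecular clock d = 2μt, so t = d/(2μ) = 0.286451 / (2 × 0.0277) = 5.17 Myr.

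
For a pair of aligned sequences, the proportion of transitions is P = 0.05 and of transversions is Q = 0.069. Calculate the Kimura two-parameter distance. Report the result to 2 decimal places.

Under the Kimura two-parameter model, d = −½ ln(1 − 2P − Q) − ¼ ln(1 − 2Q).
1 − 2P − Q = 0.831, giving −½ ln(0.831) = 0.092563.
1 − 2Q = 0.862, giving −¼ ln(0.862) = 0.037125.
d = 0.092563 + 0.037125 = 0.129688.

0.13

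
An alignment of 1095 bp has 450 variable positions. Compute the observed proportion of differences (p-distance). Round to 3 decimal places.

p = 450/1095 = 0.410958… ≈ 0.411 (to 3 d.p.).

0.411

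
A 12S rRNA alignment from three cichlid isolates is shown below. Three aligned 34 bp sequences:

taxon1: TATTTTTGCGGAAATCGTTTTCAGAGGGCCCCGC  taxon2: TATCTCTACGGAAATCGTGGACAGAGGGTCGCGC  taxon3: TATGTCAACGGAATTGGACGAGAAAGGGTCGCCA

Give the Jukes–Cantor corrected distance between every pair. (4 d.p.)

d(taxon1,taxon2) = 0.2824, d(taxon1,taxon3) = 0.7405, d(taxon2,taxon3) = 0.3734

taxon1–taxon2: 8/34 sites differ → p ≈ 0.235294, d = −0.75 ln(1 − 0.313725) = 0.282358 ≈ 0.2824.
taxon1–taxon3: 16/34 sites differ → p ≈ 0.470588, d = −0.75 ln(1 − 0.627451) = 0.740540 ≈ 0.7405.
taxon2–taxon3: 10/34 sites differ → p ≈ 0.294118, d = −0.75 ln(1 − 0.392157) = 0.373379 ≈ 0.3734.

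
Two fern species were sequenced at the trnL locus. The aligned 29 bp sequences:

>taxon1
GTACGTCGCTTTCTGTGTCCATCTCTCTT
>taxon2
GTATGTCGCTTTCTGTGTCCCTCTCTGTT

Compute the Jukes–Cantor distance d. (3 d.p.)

The sequences differ at 3 of 29 sites (4, 21, 27), so p = 3/29 ≈ 0.103448.
d = −(3/4) ln(1 − 4p/3) = −0.75 ln(1 − 0.137931) = −0.75 ln(0.862069)
  = −0.75 × (-0.148420) = 0.111315 substitutions/site.

0.111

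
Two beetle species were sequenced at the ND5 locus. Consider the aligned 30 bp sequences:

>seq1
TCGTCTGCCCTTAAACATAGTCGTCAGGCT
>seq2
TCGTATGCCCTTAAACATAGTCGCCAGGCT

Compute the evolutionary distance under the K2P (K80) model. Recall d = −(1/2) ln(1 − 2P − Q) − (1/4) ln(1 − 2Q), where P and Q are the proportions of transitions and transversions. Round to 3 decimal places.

0.070

Of 30 sites, 1 differences are transitions and 1 are transversions, so P = 1/30 ≈ 0.033333 and Q = 1/30 ≈ 0.033333.
Under the Kimura two-parameter model, d = −½ ln(1 − 2P − Q) − ¼ ln(1 − 2Q).
1 − 2P − Q = 0.900001, giving −½ ln(0.900001) = 0.052680.
1 − 2Q = 0.933334, giving −¼ ln(0.933334) = 0.017248.
d = 0.052680 + 0.017248 = 0.069928.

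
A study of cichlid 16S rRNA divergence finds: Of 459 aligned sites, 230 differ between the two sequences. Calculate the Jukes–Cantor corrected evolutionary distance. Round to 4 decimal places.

p = 230/459 ≈ 0.501089.
d = −(3/4) ln(1 − 4p/3) = −0.75 ln(1 − 0.668119) = −0.75 ln(0.331881)
  = −0.75 × (-1.102979) = 0.827234 substitutions/site.

0.8272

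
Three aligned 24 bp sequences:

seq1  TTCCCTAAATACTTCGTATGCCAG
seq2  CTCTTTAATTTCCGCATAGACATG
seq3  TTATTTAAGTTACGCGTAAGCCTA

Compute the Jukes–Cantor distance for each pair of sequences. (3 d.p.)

seq1–seq2: 12/24 sites differ → p = 0.5, d = −0.75 ln(1 − 0.666667) = 0.823960 ≈ 0.824.
seq1–seq3: 11/24 sites differ → p ≈ 0.458333, d = −0.75 ln(1 − 0.611111) = 0.708346 ≈ 0.708.
seq2–seq3: 9/24 sites differ → p = 0.375, d = −0.75 ln(1 − 0.5) = 0.519860 ≈ 0.520.

d(seq1,seq2) = 0.824, d(seq1,seq3) = 0.708, d(seq2,seq3) = 0.520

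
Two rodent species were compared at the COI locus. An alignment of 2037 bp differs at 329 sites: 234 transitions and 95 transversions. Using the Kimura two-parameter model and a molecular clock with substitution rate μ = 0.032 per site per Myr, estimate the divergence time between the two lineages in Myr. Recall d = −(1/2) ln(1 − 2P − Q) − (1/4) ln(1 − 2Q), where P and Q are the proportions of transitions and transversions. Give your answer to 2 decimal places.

P = 234/2037 ≈ 0.114875 and Q = 95/2037 ≈ 0.046637.
Under the Kimura two-parameter model, d = −½ ln(1 − 2P − Q) − ¼ ln(1 − 2Q).
1 − 2P − Q = 0.723613, giving −½ ln(0.723613) = 0.161749.
1 − 2Q = 0.906726, giving −¼ ln(0.906726) = 0.024479.
d = 0.161749 + 0.024479 = 0.186228.
Under a molecular clock d = 2μt, so t = d/(2μ) = 0.186228 / (2 × 0.032) = 2.91 Myr.

2.91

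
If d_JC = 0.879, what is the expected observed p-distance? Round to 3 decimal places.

0.518

p = (3/4)(1 − e^(−4d/3)) = 0.75 × (1 − e^(-1.172)) = 0.75 × (1 − 0.309747) = 0.517690.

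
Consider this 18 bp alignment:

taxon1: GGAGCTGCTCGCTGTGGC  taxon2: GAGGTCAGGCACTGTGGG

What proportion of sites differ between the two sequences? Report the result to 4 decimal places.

0.5000

The sequences differ at 9 of 18 positions (sites 2, 3, 5, 6, 7, 8, 9, 11, 18).
p = 9/18 = 0.5000.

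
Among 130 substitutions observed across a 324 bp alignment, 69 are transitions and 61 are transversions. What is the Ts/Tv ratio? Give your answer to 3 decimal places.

1.131

R = 69/61 = 1.131147… ≈ 1.131 (to 3 d.p.).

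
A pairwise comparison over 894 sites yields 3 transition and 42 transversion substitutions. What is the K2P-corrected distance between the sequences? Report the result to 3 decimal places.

0.052

P = 3/894 ≈ 0.003356 and Q = 42/894 ≈ 0.04698.
Under the Kimura two-parameter model, d = −½ ln(1 − 2P − Q) − ¼ ln(1 − 2Q).
1 − 2P − Q = 0.946308, giving −½ ln(0.946308) = 0.027594.
1 − 2Q = 0.90604, giving −¼ ln(0.90604) = 0.024668.
d = 0.027594 + 0.024668 = 0.052262.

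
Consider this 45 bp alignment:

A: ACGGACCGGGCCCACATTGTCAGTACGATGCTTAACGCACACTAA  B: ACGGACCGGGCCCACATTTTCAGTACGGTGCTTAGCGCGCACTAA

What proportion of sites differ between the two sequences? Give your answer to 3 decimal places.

0.089

The sequences differ at 4 of 45 positions (sites 19, 28, 35, 39).
p = 4/45 = 0.088888… ≈ 0.089 (to 3 d.p.).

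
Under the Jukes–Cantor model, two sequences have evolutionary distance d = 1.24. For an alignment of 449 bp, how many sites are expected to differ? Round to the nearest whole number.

272

Invert JC69: p = (3/4)(1 − e^(−4d/3)) = 0.75 × (1 − e^(-1.653333)) = 0.75 × (1 − 0.191411) = 0.606442.
Expected differing sites = pL ≈ 0.606442 × 449 = 272.292458 ≈ 272.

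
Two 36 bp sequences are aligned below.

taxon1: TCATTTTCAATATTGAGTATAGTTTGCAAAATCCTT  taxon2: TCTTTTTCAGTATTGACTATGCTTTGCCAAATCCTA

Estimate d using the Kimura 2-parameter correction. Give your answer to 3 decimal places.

Of 36 sites, 2 differences are transitions and 5 are transversions, so P = 2/36 ≈ 0.055556 and Q = 5/36 ≈ 0.138889.
Under the Kimura two-parameter model, d = −½ ln(1 − 2P − Q) − ¼ ln(1 − 2Q).
1 − 2P − Q = 0.749999, giving −½ ln(0.749999) = 0.143842.
1 − 2Q = 0.722222, giving −¼ ln(0.722222) = 0.081356.
d = 0.143842 + 0.081356 = 0.225198.

0.225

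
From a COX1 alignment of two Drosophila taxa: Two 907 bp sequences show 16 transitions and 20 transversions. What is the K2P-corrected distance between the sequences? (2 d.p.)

0.04

P = 16/907 ≈ 0.017641 and Q = 20/907 ≈ 0.022051.
Under the Kimura two-parameter model, d = −½ ln(1 − 2P − Q) − ¼ ln(1 − 2Q).
1 − 2P − Q = 0.942667, giving −½ ln(0.942667) = 0.029521.
1 − 2Q = 0.955898, giving −¼ ln(0.955898) = 0.011276.
d = 0.029521 + 0.011276 = 0.040797.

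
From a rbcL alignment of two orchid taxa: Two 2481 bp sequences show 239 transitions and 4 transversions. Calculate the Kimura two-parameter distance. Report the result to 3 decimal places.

P = 239/2481 ≈ 0.096332 and Q = 4/2481 ≈ 0.001612.
Under the Kimura two-parameter model, d = −½ ln(1 − 2P − Q) − ¼ ln(1 − 2Q).
1 − 2P − Q = 0.805724, giving −½ ln(0.805724) = 0.108007.
1 − 2Q = 0.996776, giving −¼ ln(0.996776) = 0.000807.
d = 0.108007 + 0.000807 = 0.108814.

0.109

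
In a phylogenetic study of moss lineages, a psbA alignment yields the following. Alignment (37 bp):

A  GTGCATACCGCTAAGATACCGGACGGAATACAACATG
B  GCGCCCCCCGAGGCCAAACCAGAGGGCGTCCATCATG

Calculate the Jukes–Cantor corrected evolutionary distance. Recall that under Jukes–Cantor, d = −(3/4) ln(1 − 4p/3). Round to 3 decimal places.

The sequences differ at 16 of 37 sites, so p = 16/37 ≈ 0.432432.
d = −(3/4) ln(1 − 4p/3) = −0.75 ln(1 − 0.576576) = −0.75 ln(0.423424)
  = −0.75 × (-0.859381) = 0.644536 substitutions/site.

0.645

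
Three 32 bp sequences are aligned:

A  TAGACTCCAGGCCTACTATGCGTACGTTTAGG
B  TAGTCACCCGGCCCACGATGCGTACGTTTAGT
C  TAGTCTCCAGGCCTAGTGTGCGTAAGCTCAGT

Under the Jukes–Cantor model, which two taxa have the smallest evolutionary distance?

A and B

A–B: 6/32 differ, p = 0.188, d = 0.216.
A–C: 7/32 differ, p = 0.219, d = 0.259.
B–C: 9/32 differ, p = 0.281, d = 0.353.
The smallest distance is between A and B.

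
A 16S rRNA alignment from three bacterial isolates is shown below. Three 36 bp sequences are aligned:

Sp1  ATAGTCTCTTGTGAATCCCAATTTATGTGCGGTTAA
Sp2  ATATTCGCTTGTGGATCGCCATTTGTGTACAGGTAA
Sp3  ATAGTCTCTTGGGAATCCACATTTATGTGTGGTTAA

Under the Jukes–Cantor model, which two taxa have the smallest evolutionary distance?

Sp1–Sp2: 9/36 differ, p = 0.250, d = 0.304.
Sp1–Sp3: 4/36 differ, p = 0.111, d = 0.120.
Sp2–Sp3: 11/36 differ, p = 0.306, d = 0.392.
The smallest distance is between Sp1 and Sp3.

Sp1 and Sp3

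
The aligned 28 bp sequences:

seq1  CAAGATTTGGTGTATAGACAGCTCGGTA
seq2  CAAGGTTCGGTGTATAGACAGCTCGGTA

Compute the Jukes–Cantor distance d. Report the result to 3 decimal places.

0.075

The sequences differ at 2 of 28 sites (5, 8), so p = 2/28 ≈ 0.071429.
d = −(3/4) ln(1 − 4p/3) = −0.75 ln(1 − 0.095239) = −0.75 ln(0.904761)
  = −0.75 × (-0.100084) = 0.075063 substitutions/site.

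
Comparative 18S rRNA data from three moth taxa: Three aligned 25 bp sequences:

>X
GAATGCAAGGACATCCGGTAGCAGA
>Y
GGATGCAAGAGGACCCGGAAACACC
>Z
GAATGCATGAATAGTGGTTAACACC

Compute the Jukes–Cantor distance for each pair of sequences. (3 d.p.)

X–Y: 9/25 sites differ → p = 0.36, d = −0.75 ln(1 − 0.48) = 0.490445 ≈ 0.490.
X–Z: 10/25 sites differ → p = 0.4, d = −0.75 ln(1 − 0.533333) = 0.571605 ≈ 0.572.
Y–Z: 9/25 sites differ → p = 0.36, d = −0.75 ln(1 − 0.48) = 0.490445 ≈ 0.490.

d(X,Y) = 0.490, d(X,Z) = 0.572, d(Y,Z) = 0.490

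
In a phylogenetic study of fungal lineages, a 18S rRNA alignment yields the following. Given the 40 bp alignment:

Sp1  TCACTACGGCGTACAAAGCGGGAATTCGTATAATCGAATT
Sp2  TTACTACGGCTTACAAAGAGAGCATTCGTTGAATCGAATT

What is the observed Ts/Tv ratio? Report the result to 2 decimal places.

0.40

Transitions are A↔G and C↔T; transversions are all other mismatches.
Transitions: 2. Transversions: 5.
R = 2/5 = 0.40.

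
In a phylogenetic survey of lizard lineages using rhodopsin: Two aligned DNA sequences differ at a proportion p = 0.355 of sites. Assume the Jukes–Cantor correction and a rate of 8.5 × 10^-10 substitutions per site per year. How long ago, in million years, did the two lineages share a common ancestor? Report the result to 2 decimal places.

d = −(3/4) ln(1 − 4p/3) = −0.75 ln(1 − 0.473333) = −0.75 ln(0.526667)
  = −0.75 × (-0.641187) = 0.480890 substitutions/site.
Under a molecular clock d = 2μt, so t = d/(2μ) = 0.480890 / (2 × 8.5 × 10^-10) = 282.88 million years.

282.88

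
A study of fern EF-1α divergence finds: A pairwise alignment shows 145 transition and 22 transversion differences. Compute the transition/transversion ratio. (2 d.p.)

6.59

R = 145/22 = 6.590909… ≈ 6.59 (to 2 d.p.).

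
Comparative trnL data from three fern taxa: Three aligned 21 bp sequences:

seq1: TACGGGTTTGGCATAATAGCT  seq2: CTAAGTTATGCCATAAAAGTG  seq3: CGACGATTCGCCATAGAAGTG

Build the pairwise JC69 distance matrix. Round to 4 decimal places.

seq1–seq2: 10/21 sites differ → p ≈ 0.47619, d = −0.75 ln(1 − 0.63492) = 0.755729 ≈ 0.7557.
seq1–seq3: 11/21 sites differ → p ≈ 0.52381, d = −0.75 ln(1 − 0.698413) = 0.899023 ≈ 0.8990.
seq2–seq3: 6/21 sites differ → p ≈ 0.285714, d = −0.75 ln(1 − 0.380952) = 0.359679 ≈ 0.3597.

d(seq1,seq2) = 0.7557, d(seq1,seq3) = 0.8990, d(seq2,seq3) = 0.3597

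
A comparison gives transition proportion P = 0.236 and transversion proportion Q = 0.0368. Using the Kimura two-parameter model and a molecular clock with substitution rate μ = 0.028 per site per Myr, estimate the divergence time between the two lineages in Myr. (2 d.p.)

6.69

Under the Kimura two-parameter model, d = −½ ln(1 − 2P − Q) − ¼ ln(1 − 2Q).
1 − 2P − Q = 0.4912, giving −½ ln(0.4912) = 0.355452.
1 − 2Q = 0.9264, giving −¼ ln(0.9264) = 0.019112.
d = 0.355452 + 0.019112 = 0.374564.
Under a molecular clock d = 2μt, so t = d/(2μ) = 0.374564 / (2 × 0.028) = 6.69 Myr.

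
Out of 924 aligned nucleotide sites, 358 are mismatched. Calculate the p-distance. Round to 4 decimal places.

0.3874

p = 358/924 = 0.387445… ≈ 0.3874 (to 4 d.p.).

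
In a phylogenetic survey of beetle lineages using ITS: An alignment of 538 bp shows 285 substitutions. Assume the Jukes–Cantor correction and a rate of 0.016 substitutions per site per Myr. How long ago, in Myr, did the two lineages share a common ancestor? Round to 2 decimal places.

p = 285/538 ≈ 0.52974.
d = −(3/4) ln(1 − 4p/3) = −0.75 ln(1 − 0.70632) = −0.75 ln(0.29368)
  = −0.75 × (-1.225265) = 0.918949 substitutions/site.
Under a molecular clock d = 2μt, so t = d/(2μ) = 0.918949 / (2 × 0.016) = 28.72 Myr.

28.72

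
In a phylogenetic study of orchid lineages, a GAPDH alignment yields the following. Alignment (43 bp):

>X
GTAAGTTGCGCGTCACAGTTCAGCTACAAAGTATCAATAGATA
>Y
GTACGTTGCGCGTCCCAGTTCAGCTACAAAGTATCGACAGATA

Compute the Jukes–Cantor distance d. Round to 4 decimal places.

0.0993

The sequences differ at 4 of 43 sites (4, 15, 36, 38), so p = 4/43 ≈ 0.093023.
d = −(3/4) ln(1 − 4p/3) = −0.75 ln(1 − 0.124031) = −0.75 ln(0.875969)
  = −0.75 × (-0.132425) = 0.099319 substitutions/site.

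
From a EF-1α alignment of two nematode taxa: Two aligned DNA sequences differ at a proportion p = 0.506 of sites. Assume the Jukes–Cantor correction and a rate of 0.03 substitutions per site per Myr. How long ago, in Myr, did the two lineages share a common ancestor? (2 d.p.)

d = −(3/4) ln(1 − 4p/3) = −0.75 ln(1 − 0.674667) = −0.75 ln(0.325333)
  = −0.75 × (-1.122906) = 0.842180 substitutions/site.
Under a molecular clock d = 2μt, so t = d/(2μ) = 0.842180 / (2 × 0.03) = 14.04 Myr.

14.04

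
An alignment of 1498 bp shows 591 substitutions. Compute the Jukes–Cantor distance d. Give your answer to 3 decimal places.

p = 591/1498 ≈ 0.394526.
d = −(3/4) ln(1 − 4p/3) = −0.75 ln(1 − 0.526035) = −0.75 ln(0.473965)
  = −0.75 × (-0.746622) = 0.559967 substitutions/site.

0.560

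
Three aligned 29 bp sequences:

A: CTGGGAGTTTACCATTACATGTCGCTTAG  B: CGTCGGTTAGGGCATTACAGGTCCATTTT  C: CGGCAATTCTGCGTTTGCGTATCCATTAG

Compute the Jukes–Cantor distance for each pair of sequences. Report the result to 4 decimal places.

A–B: 14/29 sites differ → p ≈ 0.482759, d = −0.75 ln(1 − 0.643679) = 0.773942 ≈ 0.7739.
A–C: 13/29 sites differ → p ≈ 0.448276, d = −0.75 ln(1 − 0.597701) = 0.682920 ≈ 0.6829.
B–C: 14/29 sites differ → p ≈ 0.482759, d = −0.75 ln(1 − 0.643679) = 0.773942 ≈ 0.7739.

d(A,B) = 0.7739, d(A,C) = 0.6829, d(B,C) = 0.7739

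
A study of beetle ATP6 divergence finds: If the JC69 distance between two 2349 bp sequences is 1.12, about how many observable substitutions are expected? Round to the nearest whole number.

Invert JC69: p = (3/4)(1 − e^(−4d/3)) = 0.75 × (1 − e^(-1.493333)) = 0.75 × (1 − 0.224623) = 0.581533.
Expected differing sites = pL ≈ 0.581533 × 2349 = 1366.021017 ≈ 1366.

1366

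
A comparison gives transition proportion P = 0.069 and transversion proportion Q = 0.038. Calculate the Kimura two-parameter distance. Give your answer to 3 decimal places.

Under the Kimura two-parameter model, d = −½ ln(1 − 2P − Q) − ¼ ln(1 − 2Q).
1 − 2P − Q = 0.824, giving −½ ln(0.824) = 0.096792.
1 − 2Q = 0.924, giving −¼ ln(0.924) = 0.019761.
d = 0.096792 + 0.019761 = 0.116553.

0.117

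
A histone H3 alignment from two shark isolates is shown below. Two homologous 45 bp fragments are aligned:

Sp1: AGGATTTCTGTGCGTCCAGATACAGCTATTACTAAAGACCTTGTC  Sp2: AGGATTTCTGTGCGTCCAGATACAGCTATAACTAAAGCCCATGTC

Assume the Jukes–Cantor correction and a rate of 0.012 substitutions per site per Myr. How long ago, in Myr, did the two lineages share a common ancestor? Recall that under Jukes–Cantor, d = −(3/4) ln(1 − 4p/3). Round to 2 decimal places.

The sequences differ at 3 of 45 sites (30, 38, 41), so p = 3/45 ≈ 0.066667.
d = −(3/4) ln(1 − 4p/3) = −0.75 ln(1 − 0.088889) = −0.75 ln(0.911111)
  = −0.75 × (-0.093091) = 0.069818 substitutions/site.
Under a molecular clock d = 2μt, so t = d/(2μ) = 0.069818 / (2 × 0.012) = 2.91 Myr.

2.91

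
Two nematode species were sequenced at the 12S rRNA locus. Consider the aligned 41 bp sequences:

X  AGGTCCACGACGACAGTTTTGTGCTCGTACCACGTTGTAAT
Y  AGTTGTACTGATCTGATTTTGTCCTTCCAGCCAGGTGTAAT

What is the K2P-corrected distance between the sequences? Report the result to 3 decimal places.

0.723

Of 41 sites, 7 differences are transitions and 12 are transversions, so P = 7/41 ≈ 0.170732 and Q = 12/41 ≈ 0.292683.
Under the Kimura two-parameter model, d = −½ ln(1 − 2P − Q) − ¼ ln(1 − 2Q).
1 − 2P − Q = 0.365853, giving −½ ln(0.365853) = 0.502762.
1 − 2Q = 0.414634, giving −¼ ln(0.414634) = 0.220090.
d = 0.502762 + 0.220090 = 0.722852.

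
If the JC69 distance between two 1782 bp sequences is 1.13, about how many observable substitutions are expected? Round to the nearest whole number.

1040

Invert JC69: p = (3/4)(1 − e^(−4d/3)) = 0.75 × (1 − e^(-1.506667)) = 0.75 × (1 − 0.221647) = 0.583765.
Expected differing sites = pL ≈ 0.583765 × 1782 = 1040.26923 ≈ 1040.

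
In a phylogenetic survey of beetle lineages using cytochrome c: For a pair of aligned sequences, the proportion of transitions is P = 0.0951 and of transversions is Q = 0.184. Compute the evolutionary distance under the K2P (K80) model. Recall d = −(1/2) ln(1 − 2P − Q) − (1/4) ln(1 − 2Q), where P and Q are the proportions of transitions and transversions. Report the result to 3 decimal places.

0.349

Under the Kimura two-parameter model, d = −½ ln(1 − 2P − Q) − ¼ ln(1 − 2Q).
1 − 2P − Q = 0.6258, giving −½ ln(0.6258) = 0.234362.
1 − 2Q = 0.632, giving −¼ ln(0.632) = 0.114716.
d = 0.234362 + 0.114716 = 0.349078.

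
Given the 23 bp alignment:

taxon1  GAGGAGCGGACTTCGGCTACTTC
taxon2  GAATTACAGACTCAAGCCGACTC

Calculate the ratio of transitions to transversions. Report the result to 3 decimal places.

2.000

Transitions are A↔G and C↔T; transversions are all other mismatches.
Transitions: 8. Transversions: 4.
R = 8/4 = 2.000.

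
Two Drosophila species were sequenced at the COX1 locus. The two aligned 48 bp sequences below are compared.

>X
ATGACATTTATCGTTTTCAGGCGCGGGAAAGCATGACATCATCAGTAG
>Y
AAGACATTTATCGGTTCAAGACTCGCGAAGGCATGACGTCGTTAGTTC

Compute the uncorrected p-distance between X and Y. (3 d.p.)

0.271

The sequences differ at 13 of 48 positions.
p = 13/48 = 0.270833… ≈ 0.271 (to 3 d.p.).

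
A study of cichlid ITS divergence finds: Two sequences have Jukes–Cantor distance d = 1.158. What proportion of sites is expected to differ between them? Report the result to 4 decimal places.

p = (3/4)(1 − e^(−4d/3)) = 0.75 × (1 − e^(-1.544)) = 0.75 × (1 − 0.213525) = 0.589856.

0.5899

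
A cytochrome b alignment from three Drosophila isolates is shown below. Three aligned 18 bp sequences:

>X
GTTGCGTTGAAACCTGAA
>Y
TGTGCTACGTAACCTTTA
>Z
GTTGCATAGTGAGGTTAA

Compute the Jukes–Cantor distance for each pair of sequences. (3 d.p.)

d(X,Y) = 0.673, d(X,Z) = 0.548, d(Y,Z) = 0.824

X–Y: 8/18 sites differ → p ≈ 0.444444, d = −0.75 ln(1 − 0.592592) = 0.673455 ≈ 0.673.
X–Z: 7/18 sites differ → p ≈ 0.388889, d = −0.75 ln(1 − 0.518519) = 0.548166 ≈ 0.548.
Y–Z: 9/18 sites differ → p = 0.5, d = −0.75 ln(1 − 0.666667) = 0.823960 ≈ 0.824.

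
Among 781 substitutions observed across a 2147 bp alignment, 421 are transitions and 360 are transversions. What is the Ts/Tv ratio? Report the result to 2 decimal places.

R = 421/360 = 1.169444… ≈ 1.17 (to 2 d.p.).

1.17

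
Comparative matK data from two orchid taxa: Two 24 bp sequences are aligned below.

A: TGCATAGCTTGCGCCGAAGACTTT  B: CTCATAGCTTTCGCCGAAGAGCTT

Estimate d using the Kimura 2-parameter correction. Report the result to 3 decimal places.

0.244

Of 24 sites, 2 differences are transitions and 3 are transversions, so P = 2/24 ≈ 0.083333 and Q = 3/24 = 0.125.
Under the Kimura two-parameter model, d = −½ ln(1 − 2P − Q) − ¼ ln(1 − 2Q).
1 − 2P − Q = 0.708334, giving −½ ln(0.708334) = 0.172420.
1 − 2Q = 0.75, giving −¼ ln(0.75) = 0.071921.
d = 0.172420 + 0.071921 = 0.244341.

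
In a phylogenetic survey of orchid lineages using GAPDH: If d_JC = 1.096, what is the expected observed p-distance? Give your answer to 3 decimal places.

p = (3/4)(1 − e^(−4d/3)) = 0.75 × (1 − e^(-1.461333)) = 0.75 × (1 − 0.231927) = 0.576055.

0.576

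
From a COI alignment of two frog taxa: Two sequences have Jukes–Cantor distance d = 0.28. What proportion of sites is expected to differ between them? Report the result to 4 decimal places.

0.2337

p = (3/4)(1 − e^(−4d/3)) = 0.75 × (1 − e^(-0.373333)) = 0.75 × (1 − 0.688436) = 0.233673.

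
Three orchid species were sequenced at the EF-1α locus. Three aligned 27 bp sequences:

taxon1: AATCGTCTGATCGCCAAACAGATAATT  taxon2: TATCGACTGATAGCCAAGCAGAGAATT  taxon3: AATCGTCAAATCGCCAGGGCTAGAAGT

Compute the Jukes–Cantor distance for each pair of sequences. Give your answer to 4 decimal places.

d(taxon1,taxon2) = 0.2127, d(taxon1,taxon3) = 0.4408, d(taxon2,taxon3) = 0.5107

taxon1–taxon2: 5/27 sites differ → p ≈ 0.185185, d = −0.75 ln(1 − 0.246913) = 0.212681 ≈ 0.2127.
taxon1–taxon3: 9/27 sites differ → p ≈ 0.333333, d = −0.75 ln(1 − 0.444444) = 0.440839 ≈ 0.4408.
taxon2–taxon3: 10/27 sites differ → p ≈ 0.37037, d = −0.75 ln(1 − 0.493827) = 0.510658 ≈ 0.5107.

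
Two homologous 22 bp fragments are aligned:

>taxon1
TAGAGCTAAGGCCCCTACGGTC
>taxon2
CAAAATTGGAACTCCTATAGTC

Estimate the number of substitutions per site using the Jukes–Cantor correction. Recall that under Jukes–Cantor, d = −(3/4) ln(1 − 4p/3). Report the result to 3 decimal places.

The sequences differ at 11 of 22 sites, so p = 11/22 = 0.5.
d = −(3/4) ln(1 − 4p/3) = −0.75 ln(1 − 0.666667) = −0.75 ln(0.333333)
  = −0.75 × (-1.098613) = 0.823960 substitutions/site.

0.824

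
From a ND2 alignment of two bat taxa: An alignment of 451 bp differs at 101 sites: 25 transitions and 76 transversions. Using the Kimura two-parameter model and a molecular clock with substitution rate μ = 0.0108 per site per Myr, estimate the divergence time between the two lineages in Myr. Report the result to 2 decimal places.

12.34

P = 25/451 ≈ 0.055432 and Q = 76/451 ≈ 0.168514.
Under the Kimura two-parameter model, d = −½ ln(1 − 2P − Q) − ¼ ln(1 − 2Q).
1 − 2P − Q = 0.720622, giving −½ ln(0.720622) = 0.163820.
1 − 2Q = 0.662972, giving −¼ ln(0.662972) = 0.102756.
d = 0.163820 + 0.102756 = 0.266576.
Under a molecular clock d = 2μt, so t = d/(2μ) = 0.266576 / (2 × 0.0108) = 12.34 Myr.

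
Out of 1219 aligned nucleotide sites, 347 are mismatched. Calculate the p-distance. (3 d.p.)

0.285

p = 347/1219 = 0.284659… ≈ 0.285 (to 3 d.p.).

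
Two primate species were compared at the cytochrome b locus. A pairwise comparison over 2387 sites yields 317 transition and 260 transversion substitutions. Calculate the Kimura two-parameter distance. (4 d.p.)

P = 317/2387 ≈ 0.132803 and Q = 260/2387 ≈ 0.108923.
Under the Kimura two-parameter model, d = −½ ln(1 − 2P − Q) − ¼ ln(1 − 2Q).
1 − 2P − Q = 0.625471, giving −½ ln(0.625471) = 0.234625.
1 − 2Q = 0.782154, giving −¼ ln(0.782154) = 0.061426.
d = 0.234625 + 0.061426 = 0.296051.

0.2961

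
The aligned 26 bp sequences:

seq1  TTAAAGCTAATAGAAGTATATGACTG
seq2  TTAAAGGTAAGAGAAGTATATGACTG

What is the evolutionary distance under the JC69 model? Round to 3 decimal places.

The sequences differ at 2 of 26 sites (7, 11), so p = 2/26 ≈ 0.076923.
d = −(3/4) ln(1 − 4p/3) = −0.75 ln(1 − 0.102564) = −0.75 ln(0.897436)
  = −0.75 × (-0.108213) = 0.081160 substitutions/site.

0.081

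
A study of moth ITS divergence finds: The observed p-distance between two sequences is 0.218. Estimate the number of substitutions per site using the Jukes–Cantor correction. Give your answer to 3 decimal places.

0.258

d = −(3/4) ln(1 − 4p/3) = −0.75 ln(1 − 0.290667) = −0.75 ln(0.709333)
  = −0.75 × (-0.343430) = 0.257573 substitutions/site.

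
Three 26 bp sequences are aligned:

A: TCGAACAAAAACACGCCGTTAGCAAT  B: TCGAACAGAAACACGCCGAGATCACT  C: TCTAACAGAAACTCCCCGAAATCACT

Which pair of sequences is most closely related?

B and C

A–B: 5/26 differ, p = 0.192, d = 0.222.
A–C: 8/26 differ, p = 0.308, d = 0.396.
B–C: 4/26 differ, p = 0.154, d = 0.172.
The smallest distance is between B and C.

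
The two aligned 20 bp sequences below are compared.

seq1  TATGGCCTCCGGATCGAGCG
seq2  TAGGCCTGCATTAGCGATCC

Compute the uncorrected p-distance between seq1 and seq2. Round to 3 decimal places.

The sequences differ at 10 of 20 positions (sites 3, 5, 7, 8, 10, 11, 12, 14, 18, 20).
p = 10/20 = 0.500.

0.500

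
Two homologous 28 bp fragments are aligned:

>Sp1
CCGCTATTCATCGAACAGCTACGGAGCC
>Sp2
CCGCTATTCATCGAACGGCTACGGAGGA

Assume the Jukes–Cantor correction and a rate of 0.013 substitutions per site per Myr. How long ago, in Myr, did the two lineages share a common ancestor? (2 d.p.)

The sequences differ at 3 of 28 sites (17, 27, 28), so p = 3/28 ≈ 0.107143.
d = −(3/4) ln(1 − 4p/3) = −0.75 ln(1 − 0.142857) = −0.75 ln(0.857143)
  = −0.75 × (-0.154151) = 0.115613 substitutions/site.
Under a molecular clock d = 2μt, so t = d/(2μ) = 0.115613 / (2 × 0.013) = 4.45 Myr.

4.45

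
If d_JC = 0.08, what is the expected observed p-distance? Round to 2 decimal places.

p = (3/4)(1 − e^(−4d/3)) = 0.75 × (1 − e^(-0.106667)) = 0.75 × (1 − 0.898825) = 0.075881.

0.08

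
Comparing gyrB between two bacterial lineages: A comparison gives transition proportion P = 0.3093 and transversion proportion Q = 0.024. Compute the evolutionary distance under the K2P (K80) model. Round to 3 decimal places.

Under the Kimura two-parameter model, d = −½ ln(1 − 2P − Q) − ¼ ln(1 − 2Q).
1 − 2P − Q = 0.3574, giving −½ ln(0.3574) = 0.514450.
1 − 2Q = 0.952, giving −¼ ln(0.952) = 0.012298.
d = 0.514450 + 0.012298 = 0.526748.

0.527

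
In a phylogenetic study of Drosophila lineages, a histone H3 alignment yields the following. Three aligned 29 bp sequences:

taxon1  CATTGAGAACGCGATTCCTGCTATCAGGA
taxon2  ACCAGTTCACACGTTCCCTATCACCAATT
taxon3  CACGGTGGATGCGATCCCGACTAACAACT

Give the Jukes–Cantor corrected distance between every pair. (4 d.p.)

taxon1–taxon2: 17/29 sites differ → p ≈ 0.586207, d = −0.75 ln(1 − 0.781609) = 1.141101 ≈ 1.1411.
taxon1–taxon3: 12/29 sites differ → p ≈ 0.413793, d = −0.75 ln(1 − 0.551724) = 0.601760 ≈ 0.6018.
taxon2–taxon3: 13/29 sites differ → p ≈ 0.448276, d = −0.75 ln(1 − 0.597701) = 0.682920 ≈ 0.6829.

d(taxon1,taxon2) = 1.1411, d(taxon1,taxon3) = 0.6018, d(taxon2,taxon3) = 0.6829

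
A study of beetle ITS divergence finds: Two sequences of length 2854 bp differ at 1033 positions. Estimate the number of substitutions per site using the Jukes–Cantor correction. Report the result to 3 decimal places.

0.494

p = 1033/2854 ≈ 0.361948.
d = −(3/4) ln(1 − 4p/3) = −0.75 ln(1 − 0.482597) = −0.75 ln(0.517403)
  = −0.75 × (-0.658933) = 0.494200 substitutions/site.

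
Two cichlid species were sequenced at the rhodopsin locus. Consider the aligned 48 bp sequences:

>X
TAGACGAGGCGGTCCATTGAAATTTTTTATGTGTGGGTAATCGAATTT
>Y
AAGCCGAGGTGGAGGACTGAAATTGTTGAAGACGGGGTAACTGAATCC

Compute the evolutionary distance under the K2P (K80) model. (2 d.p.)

Of 48 sites, 6 differences are transitions and 11 are transversions, so P = 6/48 = 0.125 and Q = 11/48 ≈ 0.229167.
Under the Kimura two-parameter model, d = −½ ln(1 − 2P − Q) − ¼ ln(1 − 2Q).
1 − 2P − Q = 0.520833, giving −½ ln(0.520833) = 0.326163.
1 − 2Q = 0.541666, giving −¼ ln(0.541666) = 0.153276.
d = 0.326163 + 0.153276 = 0.479439.

0.48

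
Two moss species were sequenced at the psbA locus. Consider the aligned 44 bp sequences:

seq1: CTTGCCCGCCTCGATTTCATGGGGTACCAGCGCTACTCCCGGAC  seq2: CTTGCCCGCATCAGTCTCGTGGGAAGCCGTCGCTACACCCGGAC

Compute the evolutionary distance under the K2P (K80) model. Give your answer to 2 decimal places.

0.31

Of 44 sites, 7 differences are transitions and 4 are transversions, so P = 7/44 ≈ 0.159091 and Q = 4/44 ≈ 0.090909.
Under the Kimura two-parameter model, d = −½ ln(1 − 2P − Q) − ¼ ln(1 − 2Q).
1 − 2P − Q = 0.590909, giving −½ ln(0.590909) = 0.263047.
1 − 2Q = 0.818182, giving −¼ ln(0.818182) = 0.050168.
d = 0.263047 + 0.050168 = 0.313215.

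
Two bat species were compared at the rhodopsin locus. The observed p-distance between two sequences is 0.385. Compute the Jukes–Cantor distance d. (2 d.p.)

d = −(3/4) ln(1 − 4p/3) = −0.75 ln(1 − 0.513333) = −0.75 ln(0.486667)
  = −0.75 × (-0.720175) = 0.540131 substitutions/site.

0.54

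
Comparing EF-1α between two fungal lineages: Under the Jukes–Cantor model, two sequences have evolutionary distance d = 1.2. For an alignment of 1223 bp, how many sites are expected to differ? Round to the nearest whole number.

732

Invert JC69: p = (3/4)(1 − e^(−4d/3)) = 0.75 × (1 − e^(-1.6)) = 0.75 × (1 − 0.201897) = 0.598577.
Expected differing sites = pL ≈ 0.598577 × 1223 = 732.059671 ≈ 732.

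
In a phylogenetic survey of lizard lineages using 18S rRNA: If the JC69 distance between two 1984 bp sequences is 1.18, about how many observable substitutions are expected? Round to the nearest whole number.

1179

Invert JC69: p = (3/4)(1 − e^(−4d/3)) = 0.75 × (1 − e^(-1.573333)) = 0.75 × (1 − 0.207353) = 0.594485.
Expected differing sites = pL ≈ 0.594485 × 1984 = 1179.45824 ≈ 1179.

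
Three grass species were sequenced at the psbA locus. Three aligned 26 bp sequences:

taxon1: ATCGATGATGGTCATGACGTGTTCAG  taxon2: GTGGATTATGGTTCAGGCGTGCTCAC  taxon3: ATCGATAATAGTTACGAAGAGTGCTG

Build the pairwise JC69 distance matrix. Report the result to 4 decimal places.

taxon1–taxon2: 9/26 sites differ → p ≈ 0.346154, d = −0.75 ln(1 − 0.461539) = 0.464280 ≈ 0.4643.
taxon1–taxon3: 8/26 sites differ → p ≈ 0.307692, d = −0.75 ln(1 − 0.410256) = 0.396050 ≈ 0.3961.
taxon2–taxon3: 13/26 sites differ → p = 0.5, d = −0.75 ln(1 − 0.666667) = 0.823960 ≈ 0.8240.

d(taxon1,taxon2) = 0.4643, d(taxon1,taxon3) = 0.3961, d(taxon2,taxon3) = 0.8240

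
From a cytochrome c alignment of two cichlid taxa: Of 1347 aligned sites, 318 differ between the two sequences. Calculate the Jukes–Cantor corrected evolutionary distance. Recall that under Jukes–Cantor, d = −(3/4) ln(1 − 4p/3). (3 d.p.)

p = 318/1347 ≈ 0.23608.
d = −(3/4) ln(1 − 4p/3) = −0.75 ln(1 − 0.314773) = −0.75 ln(0.685227)
  = −0.75 × (-0.378005) = 0.283504 substitutions/site.

0.284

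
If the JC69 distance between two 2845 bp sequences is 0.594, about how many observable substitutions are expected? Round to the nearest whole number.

Invert JC69: p = (3/4)(1 − e^(−4d/3)) = 0.75 × (1 − e^(-0.792)) = 0.75 × (1 − 0.452938) = 0.410297.
Expected differing sites = pL ≈ 0.410297 × 2845 = 1167.294965 ≈ 1167.

1167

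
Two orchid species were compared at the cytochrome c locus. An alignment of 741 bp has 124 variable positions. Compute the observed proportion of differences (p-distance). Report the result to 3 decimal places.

0.167

p = 124/741 = 0.167341… ≈ 0.167 (to 3 d.p.).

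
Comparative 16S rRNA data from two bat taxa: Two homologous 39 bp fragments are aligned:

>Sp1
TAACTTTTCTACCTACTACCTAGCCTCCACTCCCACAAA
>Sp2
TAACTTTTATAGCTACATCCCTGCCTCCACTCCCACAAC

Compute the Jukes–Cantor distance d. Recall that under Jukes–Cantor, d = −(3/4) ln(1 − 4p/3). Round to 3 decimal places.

The sequences differ at 7 of 39 sites (9, 12, 17, 18, 21, 22, 39), so p = 7/39 ≈ 0.179487.
d = −(3/4) ln(1 − 4p/3) = −0.75 ln(1 − 0.239316) = −0.75 ln(0.760684)
  = −0.75 × (-0.273537) = 0.205153 substitutions/site.

0.205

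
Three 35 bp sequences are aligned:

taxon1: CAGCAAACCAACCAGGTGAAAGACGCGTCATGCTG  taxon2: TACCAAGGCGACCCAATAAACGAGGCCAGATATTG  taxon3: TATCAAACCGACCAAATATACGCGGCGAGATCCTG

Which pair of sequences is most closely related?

taxon1–taxon2: 16/35 differ, p = 0.457, d = 0.705.
taxon1–taxon3: 13/35 differ, p = 0.371, d = 0.513.
taxon2–taxon3: 9/35 differ, p = 0.257, d = 0.315.
The smallest distance is between taxon2 and taxon3.

taxon2 and taxon3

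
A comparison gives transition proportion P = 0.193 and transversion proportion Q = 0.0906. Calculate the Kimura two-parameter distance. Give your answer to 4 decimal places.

0.3737

Under the Kimura two-parameter model, d = −½ ln(1 − 2P − Q) − ¼ ln(1 − 2Q).
1 − 2P − Q = 0.5234, giving −½ ln(0.5234) = 0.323705.
1 − 2Q = 0.8188, giving −¼ ln(0.8188) = 0.049979.
d = 0.323705 + 0.049979 = 0.373684.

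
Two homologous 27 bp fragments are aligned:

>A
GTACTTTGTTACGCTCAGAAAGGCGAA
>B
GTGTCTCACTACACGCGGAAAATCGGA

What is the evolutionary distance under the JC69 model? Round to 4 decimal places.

The sequences differ at 12 of 27 sites, so p = 12/27 ≈ 0.444444.
d = −(3/4) ln(1 − 4p/3) = −0.75 ln(1 − 0.592592) = −0.75 ln(0.407408)
  = −0.75 × (-0.897940) = 0.673455 substitutions/site.

0.6735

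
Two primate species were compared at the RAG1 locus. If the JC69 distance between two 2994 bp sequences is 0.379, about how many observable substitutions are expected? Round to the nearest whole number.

891

Invert JC69: p = (3/4)(1 − e^(−4d/3)) = 0.75 × (1 − e^(-0.505333)) = 0.75 × (1 − 0.603305) = 0.297521.
Expected differing sites = pL ≈ 0.297521 × 2994 = 890.777874 ≈ 891.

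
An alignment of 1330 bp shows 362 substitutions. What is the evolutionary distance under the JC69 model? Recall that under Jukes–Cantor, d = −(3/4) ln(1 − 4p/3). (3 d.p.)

p = 362/1330 ≈ 0.27218.
d = −(3/4) ln(1 − 4p/3) = −0.75 ln(1 − 0.362907) = −0.75 ln(0.637093)
  = −0.75 × (-0.450840) = 0.338130 substitutions/site.

0.338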